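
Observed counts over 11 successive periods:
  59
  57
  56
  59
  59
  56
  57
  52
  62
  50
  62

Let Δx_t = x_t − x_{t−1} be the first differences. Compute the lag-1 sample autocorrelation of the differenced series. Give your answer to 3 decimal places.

First differences Δx: -2, -1, 3, 0, -3, 1, -5, 10, -12, 12
Mean of differences = 0.3000
Numerator Σ(Δx_t−Δx̄)(Δx_{t+1}−Δx̄) = -320.9900
Denominator Σ(Δx_t−Δx̄)² = 436.1000
r_1(Δx) = -320.9900 / 436.1000 = -0.736

-0.736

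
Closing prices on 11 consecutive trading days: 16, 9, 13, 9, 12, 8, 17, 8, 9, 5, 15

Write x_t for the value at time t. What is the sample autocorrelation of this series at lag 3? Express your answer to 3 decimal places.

-0.507

Mean x̄ = (16 + 9 + 13 + 9 + 12 + 8 + 17 + 8 + 9 + 5 + 15)/11 = 11.0000
Numerator Σ_{t=1}^{8}(x_t−x̄)(x_{t+3}−x̄) = -75.0000
Denominator Σ(x_t−x̄)² = 148.0000
r_3 = -75.0000 / 148.0000 = -0.507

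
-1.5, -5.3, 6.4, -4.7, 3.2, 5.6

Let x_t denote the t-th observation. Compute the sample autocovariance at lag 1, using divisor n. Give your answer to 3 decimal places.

-8.884

Mean x̄ = (-1.5 − 5.3 + 6.4 − 4.7 + 3.2 + 5.6)/6 = 0.6167
Deviations: -2.1167, -5.9167, 5.7833, -5.3167, 2.5833, 4.9833
Σ_{t=1}^{5}(x_t−x̄)(x_{t+1}−x̄) = -53.3036
γ_1 = -53.3036 / 6 = -8.884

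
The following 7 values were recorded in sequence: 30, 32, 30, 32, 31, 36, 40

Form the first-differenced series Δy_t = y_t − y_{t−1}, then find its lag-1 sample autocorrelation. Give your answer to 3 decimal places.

First differences Δy: 2, -2, 2, -1, 5, 4
Mean of differences = 1.6667
Numerator Σ(Δy_t−Δȳ)(Δy_{t+1}−Δȳ) = -4.4444
Denominator Σ(Δy_t−Δȳ)² = 37.3333
r_1(Δy) = -4.4444 / 37.3333 = -0.119

-0.119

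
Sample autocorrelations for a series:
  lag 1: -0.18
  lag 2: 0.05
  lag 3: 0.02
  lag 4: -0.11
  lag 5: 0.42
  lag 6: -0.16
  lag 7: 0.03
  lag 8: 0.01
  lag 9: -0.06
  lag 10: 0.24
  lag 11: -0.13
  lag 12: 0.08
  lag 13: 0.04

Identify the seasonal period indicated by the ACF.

5

The largest autocorrelation is r_5 = 0.42, with a weaker echo at lag 10 (0.24); the remaining lags stay at or below 0.08.
The dominant spike at lag 5 indicates a seasonal period of 5.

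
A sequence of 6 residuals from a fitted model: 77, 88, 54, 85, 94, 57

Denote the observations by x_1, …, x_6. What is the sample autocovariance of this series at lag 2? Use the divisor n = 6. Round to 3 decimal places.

-80.537

Mean x̄ = (77 + 88 + 54 + 85 + 94 + 57)/6 = 75.8333
Σ_{t=1}^{4}(x_t−x̄)(x_{t+2}−x̄) = -483.2222
γ_2 = -483.2222 / 6 = -80.537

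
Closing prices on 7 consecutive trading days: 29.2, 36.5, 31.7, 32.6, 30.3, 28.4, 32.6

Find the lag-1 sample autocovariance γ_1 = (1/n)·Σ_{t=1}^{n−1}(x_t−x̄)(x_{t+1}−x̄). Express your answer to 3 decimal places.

-1.647

Mean x̄ = (29.2 + 36.5 + 31.7 + 32.6 + 30.3 + 28.4 + 32.6)/7 = 31.6143
Σ_{t=1}^{6}(x_t−x̄)(x_{t+1}−x̄) = -11.5316
γ_1 = -11.5316 / 7 = -1.647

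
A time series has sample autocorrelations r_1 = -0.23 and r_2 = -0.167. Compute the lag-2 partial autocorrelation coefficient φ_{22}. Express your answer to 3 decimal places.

-0.232

φ_{22} = (r_2 − r_1²) / (1 − r_1²)
r_1² = (-0.23)² = 0.0529
Numerator = -0.167 − 0.0529 = -0.2199; denominator = 1 − 0.0529 = 0.9471
φ_{22} = -0.2199 / 0.9471 = -0.232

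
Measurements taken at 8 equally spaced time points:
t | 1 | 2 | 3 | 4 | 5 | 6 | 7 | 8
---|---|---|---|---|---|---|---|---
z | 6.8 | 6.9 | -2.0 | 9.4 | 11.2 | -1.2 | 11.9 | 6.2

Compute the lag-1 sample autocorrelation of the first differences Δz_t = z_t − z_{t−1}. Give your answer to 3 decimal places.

-0.598

First differences Δz: 0.1, -8.9, 11.4, 1.8, -12.4, 13.1, -5.7
Mean of differences = -0.0857
Numerator Σ(Δz_t−Δz̄)(Δz_{t+1}−Δz̄) = -340.8388
Denominator Σ(Δz_t−Δz̄)² = 570.2286
r_1(Δz) = -340.8388 / 570.2286 = -0.598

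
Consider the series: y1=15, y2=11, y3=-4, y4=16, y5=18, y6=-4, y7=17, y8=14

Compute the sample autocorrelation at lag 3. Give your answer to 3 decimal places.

Mean ȳ = (15 + 11 − 4 + 16 + 18 − 4 + 17 + 14)/8 = 10.3750
Deviations from mean: 4.6250, 0.6250, -14.3750, 5.6250, 7.6250, -14.3750, 6.6250, 3.6250
Numerator Σ_{t=1}^{5}(y_t−ȳ)(y_{t+3}−ȳ) = 302.3281
Denominator Σ(y_t−ȳ)² = 581.8750
r_3 = 302.3281 / 581.8750 = 0.520

0.520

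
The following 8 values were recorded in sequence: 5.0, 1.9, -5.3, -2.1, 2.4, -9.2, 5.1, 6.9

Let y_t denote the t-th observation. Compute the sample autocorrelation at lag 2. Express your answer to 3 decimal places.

-0.303

Mean ȳ = (5.0 + 1.9 − 5.3 − 2.1 + 2.4 − 9.2 + 5.1 + 6.9)/8 = 0.5875
Deviations from mean: 4.4125, 1.3125, -5.8875, -2.6875, 1.8125, -9.7875, 4.5125, 6.3125
Numerator Σ_{t=1}^{6}(y_t−ȳ)(y_{t+2}−ȳ) = -67.4778
Denominator Σ(y_t−ȳ)² = 222.3688
r_2 = -67.4778 / 222.3688 = -0.303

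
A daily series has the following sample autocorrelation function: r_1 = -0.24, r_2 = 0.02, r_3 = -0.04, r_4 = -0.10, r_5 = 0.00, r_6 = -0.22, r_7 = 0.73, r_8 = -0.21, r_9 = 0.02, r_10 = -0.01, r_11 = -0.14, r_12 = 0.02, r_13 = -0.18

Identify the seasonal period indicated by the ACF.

7

The largest autocorrelation is r_7 = 0.73; the remaining lags stay at or below 0.02.
The dominant spike at lag 7 indicates a seasonal period of 7.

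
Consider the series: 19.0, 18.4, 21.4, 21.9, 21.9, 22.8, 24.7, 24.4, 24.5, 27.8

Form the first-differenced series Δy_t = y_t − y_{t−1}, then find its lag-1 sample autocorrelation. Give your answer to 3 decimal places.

-0.352

First differences Δy: -0.6, 3.0, 0.5, 0.0, 0.9, 1.9, -0.3, 0.1, 3.3
Mean of differences = 0.9778
Numerator Σ(Δy_t−Δȳ)(Δy_{t+1}−Δȳ) = -5.7805
Denominator Σ(Δy_t−Δȳ)² = 16.4156
r_1(Δy) = -5.7805 / 16.4156 = -0.352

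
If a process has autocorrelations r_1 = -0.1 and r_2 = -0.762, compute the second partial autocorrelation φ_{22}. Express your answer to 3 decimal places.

φ_{22} = (r_2 − r_1²) / (1 − r_1²)
r_1² = (-0.1)² = 0.01
Numerator = -0.762 − 0.0100 = -0.7720; denominator = 1 − 0.0100 = 0.9900
φ_{22} = -0.7720 / 0.9900 = -0.780

-0.780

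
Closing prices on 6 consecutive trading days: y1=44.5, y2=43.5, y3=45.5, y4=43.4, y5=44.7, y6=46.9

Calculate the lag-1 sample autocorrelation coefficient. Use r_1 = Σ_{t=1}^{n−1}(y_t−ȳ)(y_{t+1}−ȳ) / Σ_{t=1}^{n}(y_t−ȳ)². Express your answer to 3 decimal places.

-0.194

Mean ȳ = (44.5 + 43.5 + 45.5 + 43.4 + 44.7 + 46.9)/6 = 44.7500
Deviations from mean: -0.2500, -1.2500, 0.7500, -1.3500, -0.0500, 2.1500
Numerator Σ_{t=1}^{5}(y_t−ȳ)(y_{t+1}−ȳ) = -1.6775
Denominator Σ(y_t−ȳ)² = 8.6350
r_1 = -1.6775 / 8.6350 = -0.194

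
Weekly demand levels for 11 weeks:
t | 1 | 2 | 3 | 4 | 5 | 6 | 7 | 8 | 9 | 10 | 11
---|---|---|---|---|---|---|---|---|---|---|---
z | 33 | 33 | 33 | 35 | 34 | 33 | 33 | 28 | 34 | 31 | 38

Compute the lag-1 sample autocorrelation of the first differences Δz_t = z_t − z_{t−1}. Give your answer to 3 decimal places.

-0.565

First differences Δz: 0, 0, 2, -1, -1, 0, -5, 6, -3, 7
Mean of differences = 0.5000
Numerator Σ(Δz_t−Δz̄)(Δz_{t+1}−Δz̄) = -69.2500
Denominator Σ(Δz_t−Δz̄)² = 122.5000
r_1(Δz) = -69.2500 / 122.5000 = -0.565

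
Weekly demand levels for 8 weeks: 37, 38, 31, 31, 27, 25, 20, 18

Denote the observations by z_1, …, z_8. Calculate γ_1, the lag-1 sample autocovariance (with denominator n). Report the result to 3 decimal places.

Mean z̄ = (37 + 38 + 31 + 31 + 27 + 25 + 20 + 18)/8 = 28.3750
Σ_{t=1}^{7}(z_t−z̄)(z_{t+1}−z̄) = 231.3594
γ_1 = 231.3594 / 8 = 28.920

28.920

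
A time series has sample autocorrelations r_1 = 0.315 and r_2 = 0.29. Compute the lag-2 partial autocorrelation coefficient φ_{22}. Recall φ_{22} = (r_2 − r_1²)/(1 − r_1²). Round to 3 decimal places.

0.212

φ_{22} = (r_2 − r_1²) / (1 − r_1²)
r_1² = (0.315)² = 0.099225
Numerator = 0.29 − 0.0992 = 0.1908; denominator = 1 − 0.0992 = 0.9008
φ_{22} = 0.1908 / 0.9008 = 0.212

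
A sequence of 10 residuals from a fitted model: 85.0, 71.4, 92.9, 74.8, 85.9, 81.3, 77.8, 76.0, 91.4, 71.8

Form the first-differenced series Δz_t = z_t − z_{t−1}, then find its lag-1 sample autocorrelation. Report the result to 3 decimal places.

-0.699

First differences Δz: -13.6, 21.5, -18.1, 11.1, -4.6, -3.5, -1.8, 15.4, -19.6
Mean of differences = -1.4667
Numerator Σ(Δz_t−Δz̄)(Δz_{t+1}−Δz̄) = -1213.4978
Denominator Σ(Δz_t−Δz̄)² = 1736.6400
r_1(Δz) = -1213.4978 / 1736.6400 = -0.699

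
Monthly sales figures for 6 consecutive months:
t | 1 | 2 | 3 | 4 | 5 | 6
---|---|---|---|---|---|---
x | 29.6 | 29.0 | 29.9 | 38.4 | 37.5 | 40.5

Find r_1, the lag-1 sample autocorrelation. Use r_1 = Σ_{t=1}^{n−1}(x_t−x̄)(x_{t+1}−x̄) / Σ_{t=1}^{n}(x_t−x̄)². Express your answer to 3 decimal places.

Mean x̄ = (29.6 + 29.0 + 29.9 + 38.4 + 37.5 + 40.5)/6 = 34.1500
Deviations from mean: -4.5500, -5.1500, -4.2500, 4.2500, 3.3500, 6.3500
Σ(x_t−x̄)(x_{t+1}−x̄) = (23.4325) + (21.8875) + (-18.0625) + (14.2375) + (21.2725) = 62.7675
Denominator Σ(x_t−x̄)² = 134.8950
r_1 = 62.7675 / 134.8950 = 0.465

0.465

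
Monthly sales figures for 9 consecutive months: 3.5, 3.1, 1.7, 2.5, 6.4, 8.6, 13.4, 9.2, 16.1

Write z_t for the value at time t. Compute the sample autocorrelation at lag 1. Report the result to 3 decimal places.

Mean z̄ = (3.5 + 3.1 + 1.7 + 2.5 + 6.4 + 8.6 + 13.4 + 9.2 + 16.1)/9 = 7.1667
Numerator Σ_{t=1}^{8}(z_t−z̄)(z_{t+1}−z̄) = 104.9056
Denominator Σ(z_t−z̄)² = 207.0800
r_1 = 104.9056 / 207.0800 = 0.507

0.507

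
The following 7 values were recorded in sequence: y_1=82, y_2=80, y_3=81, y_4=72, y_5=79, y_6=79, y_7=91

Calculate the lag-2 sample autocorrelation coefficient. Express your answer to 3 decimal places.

0.010

Mean ȳ = (82 + 80 + 81 + 72 + 79 + 79 + 91)/7 = 80.5714
Deviations from mean: 1.4286, -0.5714, 0.4286, -8.5714, -1.5714, -1.5714, 10.4286
Numerator Σ_{t=1}^{5}(y_t−ȳ)(y_{t+2}−ȳ) = 1.9184
Denominator Σ(y_t−ȳ)² = 189.7143
r_2 = 1.9184 / 189.7143 = 0.010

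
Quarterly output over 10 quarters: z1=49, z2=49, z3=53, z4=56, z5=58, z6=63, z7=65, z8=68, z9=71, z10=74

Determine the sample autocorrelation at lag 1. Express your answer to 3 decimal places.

0.724

Mean z̄ = (49 + 49 + 53 + 56 + 58 + 63 + 65 + 68 + 71 + 74)/10 = 60.6000
Numerator Σ_{t=1}^{9}(z_t−z̄)(z_{t+1}−z̄) = 522.8400
Denominator Σ(z_t−z̄)² = 722.4000
r_1 = 522.8400 / 722.4000 = 0.724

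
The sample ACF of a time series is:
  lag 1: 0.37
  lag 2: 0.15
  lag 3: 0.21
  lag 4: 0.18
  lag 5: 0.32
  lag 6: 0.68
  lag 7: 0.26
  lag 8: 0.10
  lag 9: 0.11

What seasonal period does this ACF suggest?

The largest autocorrelation is r_6 = 0.68; the remaining lags stay at or below 0.37. The elevated value at lag 1 (0.37), dropping to 0.15 at lag 2, reflects decaying short-term dependence rather than seasonality.
The dominant spike at lag 6 indicates a seasonal period of 6.

6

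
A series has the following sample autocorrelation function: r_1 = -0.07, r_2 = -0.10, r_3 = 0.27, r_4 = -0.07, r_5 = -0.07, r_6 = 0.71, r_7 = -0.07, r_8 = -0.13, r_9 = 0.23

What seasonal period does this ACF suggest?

6

The largest autocorrelation is r_6 = 0.71; the remaining lags stay at or below 0.27.
The dominant spike at lag 6 indicates a seasonal period of 6.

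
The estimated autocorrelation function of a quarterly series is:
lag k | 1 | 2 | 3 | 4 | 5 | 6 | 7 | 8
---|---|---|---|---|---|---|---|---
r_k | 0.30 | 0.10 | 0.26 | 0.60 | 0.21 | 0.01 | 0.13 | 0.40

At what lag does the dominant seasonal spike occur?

The largest autocorrelation is r_4 = 0.60, with a weaker echo at lag 8 (0.40); the remaining lags stay at or below 0.30. The elevated value at lag 1 (0.30), dropping to 0.10 at lag 2, reflects decaying short-term dependence rather than seasonality.
The dominant spike at lag 4 indicates a seasonal period of 4.

4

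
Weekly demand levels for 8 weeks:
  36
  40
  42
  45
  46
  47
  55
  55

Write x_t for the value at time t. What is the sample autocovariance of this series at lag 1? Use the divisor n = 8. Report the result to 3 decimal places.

Mean x̄ = (36 + 40 + 42 + 45 + 46 + 47 + 55 + 55)/8 = 45.7500
Deviations: -9.7500, -5.7500, -3.7500, -0.7500, 0.2500, 1.2500, 9.2500, 9.2500
Σ_{t=1}^{7}(x_t−x̄)(x_{t+1}−x̄) = 177.6875
γ_1 = 177.6875 / 8 = 22.211

22.211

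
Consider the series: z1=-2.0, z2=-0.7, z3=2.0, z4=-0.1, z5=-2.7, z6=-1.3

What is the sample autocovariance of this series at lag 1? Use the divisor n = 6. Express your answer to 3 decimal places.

0.290

Mean z̄ = (-2.0 − 0.7 + 2.0 − 0.1 − 2.7 − 1.3)/6 = -0.8000
Deviations: -1.2000, 0.1000, 2.8000, 0.7000, -1.9000, -0.5000
Σ_{t=1}^{5}(z_t−z̄)(z_{t+1}−z̄) = 1.7400
γ_1 = 1.7400 / 6 = 0.290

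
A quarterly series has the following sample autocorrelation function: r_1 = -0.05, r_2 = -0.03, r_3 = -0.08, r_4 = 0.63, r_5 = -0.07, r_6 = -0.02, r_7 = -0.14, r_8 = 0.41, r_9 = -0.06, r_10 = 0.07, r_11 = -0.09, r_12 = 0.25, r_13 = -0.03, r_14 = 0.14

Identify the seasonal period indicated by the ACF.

4

The largest autocorrelation is r_4 = 0.63, with weaker echoes at lags 8 (0.41) and 12 (0.25); the remaining lags stay at or below 0.14.
The dominant spike at lag 4 indicates a seasonal period of 4.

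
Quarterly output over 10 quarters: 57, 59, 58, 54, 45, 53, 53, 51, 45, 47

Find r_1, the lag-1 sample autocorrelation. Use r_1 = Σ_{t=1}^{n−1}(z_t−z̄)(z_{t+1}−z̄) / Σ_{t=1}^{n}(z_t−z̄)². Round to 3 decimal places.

0.457

Mean z̄ = (57 + 59 + 58 + 54 + 45 + 53 + 53 + 51 + 45 + 47)/10 = 52.2000
Numerator Σ_{t=1}^{9}(z_t−z̄)(z_{t+1}−z̄) = 109.5600
Denominator Σ(z_t−z̄)² = 239.6000
r_1 = 109.5600 / 239.6000 = 0.457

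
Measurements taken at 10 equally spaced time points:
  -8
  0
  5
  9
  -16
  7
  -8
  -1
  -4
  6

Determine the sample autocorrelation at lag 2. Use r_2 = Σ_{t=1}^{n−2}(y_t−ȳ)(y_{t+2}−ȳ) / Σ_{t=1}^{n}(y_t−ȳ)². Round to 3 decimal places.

0.144

Mean ȳ = (-8 + 0 + 5 + 9 − 16 + 7 − 8 − 1 − 4 + 6)/10 = -1.0000
Numerator Σ_{t=1}^{8}(y_t−ȳ)(y_{t+2}−ȳ) = 84.0000
Denominator Σ(y_t−ȳ)² = 582.0000
r_2 = 84.0000 / 582.0000 = 0.144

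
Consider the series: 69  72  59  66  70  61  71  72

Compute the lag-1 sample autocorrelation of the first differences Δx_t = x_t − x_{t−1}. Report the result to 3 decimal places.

-0.514

First differences Δx: 3, -13, 7, 4, -9, 10, 1
Mean of differences = 0.4286
Numerator Σ(Δx_t−Δx̄)(Δx_{t+1}−Δx̄) = -217.7551
Denominator Σ(Δx_t−Δx̄)² = 423.7143
r_1(Δx) = -217.7551 / 423.7143 = -0.514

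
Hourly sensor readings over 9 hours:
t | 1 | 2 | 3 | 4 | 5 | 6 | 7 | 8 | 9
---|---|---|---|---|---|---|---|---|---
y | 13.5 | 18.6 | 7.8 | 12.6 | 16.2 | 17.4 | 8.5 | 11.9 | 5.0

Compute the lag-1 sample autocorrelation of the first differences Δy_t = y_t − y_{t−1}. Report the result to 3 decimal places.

First differences Δy: 5.1, -10.8, 4.8, 3.6, 1.2, -8.9, 3.4, -6.9
Mean of differences = -1.0625
Numerator Σ(Δy_t−Δȳ)(Δy_{t+1}−Δȳ) = -157.9677
Denominator Σ(Δy_t−Δȳ)² = 309.4388
r_1(Δy) = -157.9677 / 309.4388 = -0.510

-0.510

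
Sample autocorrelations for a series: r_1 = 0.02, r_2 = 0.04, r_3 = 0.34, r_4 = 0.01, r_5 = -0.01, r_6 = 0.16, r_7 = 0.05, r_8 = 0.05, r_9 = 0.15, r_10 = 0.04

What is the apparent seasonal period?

The largest autocorrelation is r_3 = 0.34, with weaker echoes at lags 6 (0.16) and 9 (0.15); the remaining lags stay at or below 0.05.
The dominant spike at lag 3 indicates a seasonal period of 3.

3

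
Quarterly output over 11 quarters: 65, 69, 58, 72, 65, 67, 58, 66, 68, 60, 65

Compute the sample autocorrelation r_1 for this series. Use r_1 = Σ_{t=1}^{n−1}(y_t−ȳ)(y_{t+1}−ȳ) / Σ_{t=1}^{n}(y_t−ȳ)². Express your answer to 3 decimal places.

Mean ȳ = (65 + 69 + 58 + 72 + 65 + 67 + 58 + 66 + 68 + 60 + 65)/11 = 64.8182
Numerator Σ_{t=1}^{10}(y_t−ȳ)(y_{t+1}−ȳ) = -110.3967
Denominator Σ(y_t−ȳ)² = 201.6364
r_1 = -110.3967 / 201.6364 = -0.548

-0.548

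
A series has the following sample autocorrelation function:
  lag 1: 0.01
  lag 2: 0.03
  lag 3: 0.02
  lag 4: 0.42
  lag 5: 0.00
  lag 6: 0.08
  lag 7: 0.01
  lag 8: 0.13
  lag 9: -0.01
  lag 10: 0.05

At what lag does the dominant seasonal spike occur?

The largest autocorrelation is r_4 = 0.42; the remaining lags stay at or below 0.13.
The dominant spike at lag 4 indicates a seasonal period of 4.

4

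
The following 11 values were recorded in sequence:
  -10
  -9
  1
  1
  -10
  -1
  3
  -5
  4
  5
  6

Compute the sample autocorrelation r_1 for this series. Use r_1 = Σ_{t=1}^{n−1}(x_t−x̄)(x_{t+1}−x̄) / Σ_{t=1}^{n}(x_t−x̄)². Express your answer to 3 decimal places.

0.206

Mean x̄ = (-10 − 9 + 1 + 1 − 10 − 1 + 3 − 5 + 4 + 5 + 6)/11 = -1.3636
Numerator Σ_{t=1}^{10}(x_t−x̄)(x_{t+1}−x̄) = 77.1405
Denominator Σ(x_t−x̄)² = 374.5455
r_1 = 77.1405 / 374.5455 = 0.206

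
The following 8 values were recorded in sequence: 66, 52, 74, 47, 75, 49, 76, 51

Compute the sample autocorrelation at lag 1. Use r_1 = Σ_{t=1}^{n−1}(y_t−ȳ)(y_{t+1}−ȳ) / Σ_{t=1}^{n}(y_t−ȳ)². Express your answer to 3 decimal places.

Mean ȳ = (66 + 52 + 74 + 47 + 75 + 49 + 76 + 51)/8 = 61.2500
Deviations from mean: 4.7500, -9.2500, 12.7500, -14.2500, 13.7500, -12.2500, 14.7500, -10.2500
Σ(y_t−ȳ)(y_{t+1}−ȳ) = (-43.9375) + (-117.9375) + (-181.6875) + (-195.9375) + (-168.4375) + (-180.6875) + (-151.1875) = -1039.8125
Denominator Σ(y_t−ȳ)² = 1135.5000
r_1 = -1039.8125 / 1135.5000 = -0.916

-0.916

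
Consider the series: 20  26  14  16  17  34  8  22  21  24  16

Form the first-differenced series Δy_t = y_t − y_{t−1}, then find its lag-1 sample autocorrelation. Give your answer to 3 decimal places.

-0.652

First differences Δy: 6, -12, 2, 1, 17, -26, 14, -1, 3, -8
Mean of differences = -0.4000
Numerator Σ(Δy_t−Δȳ)(Δy_{t+1}−Δȳ) = -924.9600
Denominator Σ(Δy_t−Δȳ)² = 1418.4000
r_1(Δy) = -924.9600 / 1418.4000 = -0.652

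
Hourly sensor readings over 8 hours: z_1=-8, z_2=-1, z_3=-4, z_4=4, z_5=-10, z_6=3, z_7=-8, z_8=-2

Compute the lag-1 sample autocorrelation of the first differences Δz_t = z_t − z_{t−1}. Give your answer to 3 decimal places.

-0.850

First differences Δz: 7, -3, 8, -14, 13, -11, 6
Mean of differences = 0.8571
Numerator Σ(Δz_t−Δz̄)(Δz_{t+1}−Δz̄) = -542.7347
Denominator Σ(Δz_t−Δz̄)² = 638.8571
r_1(Δz) = -542.7347 / 638.8571 = -0.850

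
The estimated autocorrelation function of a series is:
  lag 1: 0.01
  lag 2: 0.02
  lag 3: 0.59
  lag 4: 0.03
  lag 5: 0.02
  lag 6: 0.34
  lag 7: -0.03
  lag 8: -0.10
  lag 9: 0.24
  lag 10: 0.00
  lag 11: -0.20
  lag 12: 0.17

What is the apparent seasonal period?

The largest autocorrelation is r_3 = 0.59, with weaker echoes at lags 6 (0.34), 9 (0.24) and 12 (0.17); the remaining lags stay at or below 0.03.
The dominant spike at lag 3 indicates a seasonal period of 3.

3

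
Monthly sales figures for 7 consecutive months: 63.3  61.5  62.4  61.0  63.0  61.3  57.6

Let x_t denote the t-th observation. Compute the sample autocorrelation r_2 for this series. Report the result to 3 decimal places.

Mean x̄ = (63.3 + 61.5 + 62.4 + 61.0 + 63.0 + 61.3 + 57.6)/7 = 61.4429
Deviations from mean: 1.8571, 0.0571, 0.9571, -0.4429, 1.5571, -0.1429, -3.8429
Σ(x_t−x̄)(x_{t+2}−x̄) = (1.7776) + (-0.0253) + (1.4904) + (0.0633) + (-5.9839) = -2.6780
Denominator Σ(x_t−x̄)² = 21.7771
r_2 = -2.6780 / 21.7771 = -0.123

-0.123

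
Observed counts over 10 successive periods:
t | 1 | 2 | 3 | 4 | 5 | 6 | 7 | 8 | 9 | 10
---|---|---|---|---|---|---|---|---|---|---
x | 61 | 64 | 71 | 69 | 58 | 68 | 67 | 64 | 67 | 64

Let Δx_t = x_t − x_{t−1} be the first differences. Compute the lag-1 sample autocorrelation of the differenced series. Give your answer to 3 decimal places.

-0.346

First differences Δx: 3, 7, -2, -11, 10, -1, -3, 3, -3
Mean of differences = 0.3333
Numerator Σ(Δx_t−Δx̄)(Δx_{t+1}−Δx̄) = -107.1111
Denominator Σ(Δx_t−Δx̄)² = 310.0000
r_1(Δx) = -107.1111 / 310.0000 = -0.346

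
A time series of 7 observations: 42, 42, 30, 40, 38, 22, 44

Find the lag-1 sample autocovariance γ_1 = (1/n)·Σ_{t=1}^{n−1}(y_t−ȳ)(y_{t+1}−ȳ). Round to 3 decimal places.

-21.411

Mean ȳ = (42 + 42 + 30 + 40 + 38 + 22 + 44)/7 = 36.8571
Σ_{t=1}^{6}(y_t−ȳ)(y_{t+1}−ȳ) = -149.8776
γ_1 = -149.8776 / 7 = -21.411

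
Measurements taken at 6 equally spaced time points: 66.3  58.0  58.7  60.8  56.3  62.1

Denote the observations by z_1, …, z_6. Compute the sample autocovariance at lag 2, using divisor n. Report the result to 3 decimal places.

-0.564

Mean z̄ = (66.3 + 58.0 + 58.7 + 60.8 + 56.3 + 62.1)/6 = 60.3667
Deviations: 5.9333, -2.3667, -1.6667, 0.4333, -4.0667, 1.7333
Σ_{t=1}^{4}(z_t−z̄)(z_{t+2}−z̄) = -3.3856
γ_2 = -3.3856 / 6 = -0.564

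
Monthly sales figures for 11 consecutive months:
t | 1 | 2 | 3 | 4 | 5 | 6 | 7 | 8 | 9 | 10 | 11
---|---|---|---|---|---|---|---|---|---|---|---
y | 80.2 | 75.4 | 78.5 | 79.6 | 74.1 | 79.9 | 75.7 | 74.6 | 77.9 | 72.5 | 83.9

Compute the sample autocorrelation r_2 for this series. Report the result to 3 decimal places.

Mean ȳ = (80.2 + 75.4 + 78.5 + 79.6 + 74.1 + 79.9 + 75.7 + 74.6 + 77.9 + 72.5 + 83.9)/11 = 77.4818
Numerator Σ_{t=1}^{9}(y_t−ȳ)(y_{t+2}−ȳ) = 15.3893
Denominator Σ(y_t−ȳ)² = 112.1964
r_2 = 15.3893 / 112.1964 = 0.137

0.137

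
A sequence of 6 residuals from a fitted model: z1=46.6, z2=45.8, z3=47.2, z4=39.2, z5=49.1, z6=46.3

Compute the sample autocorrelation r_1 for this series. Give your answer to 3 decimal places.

Mean z̄ = (46.6 + 45.8 + 47.2 + 39.2 + 49.1 + 46.3)/6 = 45.7000
Deviations from mean: 0.9000, 0.1000, 1.5000, -6.5000, 3.4000, 0.6000
Numerator Σ_{t=1}^{5}(z_t−z̄)(z_{t+1}−z̄) = -29.5700
Denominator Σ(z_t−z̄)² = 57.2400
r_1 = -29.5700 / 57.2400 = -0.517

-0.517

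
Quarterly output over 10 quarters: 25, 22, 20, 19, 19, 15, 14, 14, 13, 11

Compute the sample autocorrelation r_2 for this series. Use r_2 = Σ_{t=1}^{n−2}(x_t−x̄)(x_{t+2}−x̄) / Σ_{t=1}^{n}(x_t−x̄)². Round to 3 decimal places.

Mean x̄ = (25 + 22 + 20 + 19 + 19 + 15 + 14 + 14 + 13 + 11)/10 = 17.2000
Numerator Σ_{t=1}^{8}(x_t−x̄)(x_{t+2}−x̄) = 66.1200
Denominator Σ(x_t−x̄)² = 179.6000
r_2 = 66.1200 / 179.6000 = 0.368

0.368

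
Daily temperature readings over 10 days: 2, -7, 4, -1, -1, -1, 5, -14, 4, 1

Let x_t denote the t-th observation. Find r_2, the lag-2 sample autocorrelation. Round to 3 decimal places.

0.064

Mean x̄ = (2 − 7 + 4 − 1 − 1 − 1 + 5 − 14 + 4 + 1)/10 = -0.8000
Numerator Σ_{t=1}^{8}(x_t−x̄)(x_{t+2}−x̄) = 19.3200
Denominator Σ(x_t−x̄)² = 303.6000
r_2 = 19.3200 / 303.6000 = 0.064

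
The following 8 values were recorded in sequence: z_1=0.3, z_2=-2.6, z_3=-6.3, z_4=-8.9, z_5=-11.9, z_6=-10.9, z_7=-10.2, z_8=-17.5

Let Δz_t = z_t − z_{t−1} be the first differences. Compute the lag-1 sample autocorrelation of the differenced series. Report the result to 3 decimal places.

-0.107

First differences Δz: -2.9, -3.7, -2.6, -3.0, 1.0, 0.7, -7.3
Mean of differences = -2.5429
Numerator Σ(Δz_t−Δz̄)(Δz_{t+1}−Δz̄) = -5.0518
Denominator Σ(Δz_t−Δz̄)² = 47.3771
r_1(Δz) = -5.0518 / 47.3771 = -0.107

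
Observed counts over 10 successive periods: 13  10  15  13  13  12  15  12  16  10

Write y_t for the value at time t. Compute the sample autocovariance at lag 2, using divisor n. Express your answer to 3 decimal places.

1.018

Mean ȳ = (13 + 10 + 15 + 13 + 13 + 12 + 15 + 12 + 16 + 10)/10 = 12.9000
Σ_{t=1}^{8}(y_t−ȳ)(y_{t+2}−ȳ) = 10.1800
γ_2 = 10.1800 / 10 = 1.018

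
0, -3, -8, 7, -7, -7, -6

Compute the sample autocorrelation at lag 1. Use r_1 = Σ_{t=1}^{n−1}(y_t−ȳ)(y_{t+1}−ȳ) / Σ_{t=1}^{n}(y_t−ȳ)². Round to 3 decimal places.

Mean ȳ = (0 − 3 − 8 + 7 − 7 − 7 − 6)/7 = -3.4286
Deviations from mean: 3.4286, 0.4286, -4.5714, 10.4286, -3.5714, -3.5714, -2.5714
Σ(y_t−ȳ)(y_{t+1}−ȳ) = (1.4694) + (-1.9592) + (-47.6735) + (-37.2449) + (12.7551) + (9.1837) = -63.4694
Denominator Σ(y_t−ȳ)² = 173.7143
r_1 = -63.4694 / 173.7143 = -0.365

-0.365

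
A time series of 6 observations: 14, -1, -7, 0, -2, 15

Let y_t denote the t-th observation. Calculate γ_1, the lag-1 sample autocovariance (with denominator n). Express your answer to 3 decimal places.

Mean ȳ = (14 − 1 − 7 + 0 − 2 + 15)/6 = 3.1667
Deviations: 10.8333, -4.1667, -10.1667, -3.1667, -5.1667, 11.8333
Σ_{t=1}^{5}(y_t−ȳ)(y_{t+1}−ȳ) = -15.3611
γ_1 = -15.3611 / 6 = -2.560

-2.560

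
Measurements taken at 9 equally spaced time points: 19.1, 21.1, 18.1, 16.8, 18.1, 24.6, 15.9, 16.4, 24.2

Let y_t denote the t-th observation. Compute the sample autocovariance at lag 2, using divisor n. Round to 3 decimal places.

Mean ȳ = (19.1 + 21.1 + 18.1 + 16.8 + 18.1 + 24.6 + 15.9 + 16.4 + 24.2)/9 = 19.3667
Σ_{t=1}^{7}(y_t−ȳ)(y_{t+2}−ȳ) = -43.8289
γ_2 = -43.8289 / 9 = -4.870

-4.870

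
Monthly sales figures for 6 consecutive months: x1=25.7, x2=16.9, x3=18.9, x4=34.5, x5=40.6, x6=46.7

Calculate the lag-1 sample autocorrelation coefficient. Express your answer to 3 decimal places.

Mean x̄ = (25.7 + 16.9 + 18.9 + 34.5 + 40.6 + 46.7)/6 = 30.5500
Deviations from mean: -4.8500, -13.6500, -11.6500, 3.9500, 10.0500, 16.1500
Σ(x_t−x̄)(x_{t+1}−x̄) = (66.2025) + (159.0225) + (-46.0175) + (39.6975) + (162.3075) = 381.2125
Denominator Σ(x_t−x̄)² = 722.9950
r_1 = 381.2125 / 722.9950 = 0.527

0.527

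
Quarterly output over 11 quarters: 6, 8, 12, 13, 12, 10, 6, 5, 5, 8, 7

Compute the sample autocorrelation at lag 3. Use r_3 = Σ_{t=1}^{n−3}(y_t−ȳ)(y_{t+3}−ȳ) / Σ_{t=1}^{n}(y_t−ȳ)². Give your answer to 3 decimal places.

-0.342

Mean ȳ = (6 + 8 + 12 + 13 + 12 + 10 + 6 + 5 + 5 + 8 + 7)/11 = 8.3636
Numerator Σ_{t=1}^{8}(y_t−ȳ)(y_{t+3}−ȳ) = -29.5785
Denominator Σ(y_t−ȳ)² = 86.5455
r_3 = -29.5785 / 86.5455 = -0.342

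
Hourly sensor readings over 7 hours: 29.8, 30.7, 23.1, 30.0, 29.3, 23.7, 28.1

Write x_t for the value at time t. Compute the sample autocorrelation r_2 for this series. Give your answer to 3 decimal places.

Mean x̄ = (29.8 + 30.7 + 23.1 + 30.0 + 29.3 + 23.7 + 28.1)/7 = 27.8143
Σ(x_t−x̄)(x_{t+2}−x̄) = (-9.3612) + (6.3073) + (-7.0041) + (-8.9927) + (0.4245) = -18.6261
Denominator Σ(x_t−x̄)² = 58.4886
r_2 = -18.6261 / 58.4886 = -0.318

-0.318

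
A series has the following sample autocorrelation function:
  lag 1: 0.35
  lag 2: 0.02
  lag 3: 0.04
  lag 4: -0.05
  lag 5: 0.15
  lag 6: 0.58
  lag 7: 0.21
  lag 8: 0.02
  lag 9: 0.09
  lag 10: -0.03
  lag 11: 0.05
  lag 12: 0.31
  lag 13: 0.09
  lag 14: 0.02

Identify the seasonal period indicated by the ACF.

6

The largest autocorrelation is r_6 = 0.58; the remaining lags stay at or below 0.35. The elevated value at lag 1 (0.35), dropping to 0.02 at lag 2, reflects decaying short-term dependence rather than seasonality.
The dominant spike at lag 6 indicates a seasonal period of 6.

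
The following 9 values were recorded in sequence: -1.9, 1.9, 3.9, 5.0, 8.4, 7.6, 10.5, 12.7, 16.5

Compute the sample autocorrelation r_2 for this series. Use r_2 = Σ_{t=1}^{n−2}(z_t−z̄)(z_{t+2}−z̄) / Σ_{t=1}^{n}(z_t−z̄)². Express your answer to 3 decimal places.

Mean z̄ = (-1.9 + 1.9 + 3.9 + 5.0 + 8.4 + 7.6 + 10.5 + 12.7 + 16.5)/9 = 7.1778
Σ(z_t−z̄)(z_{t+2}−z̄) = (29.7549) + (11.4938) + (-4.0062) + (-0.9195) + (4.0605) + (2.3316) + (30.9705) = 73.6857
Denominator Σ(z_t−z̄)² = 255.8556
r_2 = 73.6857 / 255.8556 = 0.288

0.288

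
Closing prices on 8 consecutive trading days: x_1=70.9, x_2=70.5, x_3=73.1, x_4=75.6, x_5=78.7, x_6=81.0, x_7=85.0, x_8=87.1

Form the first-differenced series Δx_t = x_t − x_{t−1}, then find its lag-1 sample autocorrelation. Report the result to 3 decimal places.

First differences Δx: -0.4, 2.6, 2.5, 3.1, 2.3, 4.0, 2.1
Mean of differences = 2.3143
Numerator Σ(Δx_t−Δx̄)(Δx_{t+1}−Δx̄) = -0.9731
Denominator Σ(Δx_t−Δx̄)² = 10.9886
r_1(Δx) = -0.9731 / 10.9886 = -0.089

-0.089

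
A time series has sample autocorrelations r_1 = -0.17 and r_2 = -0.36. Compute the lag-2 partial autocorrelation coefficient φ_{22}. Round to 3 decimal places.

φ_{22} = (r_2 − r_1²) / (1 − r_1²)
r_1² = (-0.17)² = 0.0289
Numerator = -0.36 − 0.0289 = -0.3889; denominator = 1 − 0.0289 = 0.9711
φ_{22} = -0.3889 / 0.9711 = -0.400

-0.400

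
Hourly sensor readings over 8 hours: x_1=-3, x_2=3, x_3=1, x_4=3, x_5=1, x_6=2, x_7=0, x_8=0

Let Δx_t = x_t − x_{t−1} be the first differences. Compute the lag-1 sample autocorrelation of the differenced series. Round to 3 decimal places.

First differences Δx: 6, -2, 2, -2, 1, -2, 0
Mean of differences = 0.4286
Numerator Σ(Δx_t−Δx̄)(Δx_{t+1}−Δx̄) = -22.8980
Denominator Σ(Δx_t−Δx̄)² = 51.7143
r_1(Δx) = -22.8980 / 51.7143 = -0.443

-0.443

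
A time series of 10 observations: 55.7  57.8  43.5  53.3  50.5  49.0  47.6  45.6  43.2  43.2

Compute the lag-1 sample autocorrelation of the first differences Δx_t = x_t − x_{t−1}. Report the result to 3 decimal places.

First differences Δx: 2.1, -14.3, 9.8, -2.8, -1.5, -1.4, -2.0, -2.4, 0.0
Mean of differences = -1.3889
Numerator Σ(Δx_t−Δx̄)(Δx_{t+1}−Δx̄) = -205.9168
Denominator Σ(Δx_t−Δx̄)² = 309.3889
r_1(Δx) = -205.9168 / 309.3889 = -0.666

-0.666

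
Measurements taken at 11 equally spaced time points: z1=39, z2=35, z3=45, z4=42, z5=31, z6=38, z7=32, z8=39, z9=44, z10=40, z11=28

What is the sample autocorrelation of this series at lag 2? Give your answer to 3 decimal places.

-0.349

Mean z̄ = (39 + 35 + 45 + 42 + 31 + 38 + 32 + 39 + 44 + 40 + 28)/11 = 37.5455
Numerator Σ_{t=1}^{9}(z_t−z̄)(z_{t+2}−z̄) = -104.1405
Denominator Σ(z_t−z̄)² = 298.7273
r_2 = -104.1405 / 298.7273 = -0.349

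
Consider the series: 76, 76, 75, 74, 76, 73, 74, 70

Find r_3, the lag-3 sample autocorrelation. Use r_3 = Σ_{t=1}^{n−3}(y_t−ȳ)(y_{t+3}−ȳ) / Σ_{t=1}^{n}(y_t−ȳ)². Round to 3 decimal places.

Mean ȳ = (76 + 76 + 75 + 74 + 76 + 73 + 74 + 70)/8 = 74.2500
Σ(y_t−ȳ)(y_{t+3}−ȳ) = (-0.4375) + (3.0625) + (-0.9375) + (0.0625) + (-7.4375) = -5.6875
Denominator Σ(y_t−ȳ)² = 29.5000
r_3 = -5.6875 / 29.5000 = -0.193

-0.193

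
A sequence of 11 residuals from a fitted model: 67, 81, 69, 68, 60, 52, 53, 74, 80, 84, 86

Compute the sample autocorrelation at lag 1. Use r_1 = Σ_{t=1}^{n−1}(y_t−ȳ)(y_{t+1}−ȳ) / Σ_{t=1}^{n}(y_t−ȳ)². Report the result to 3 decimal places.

0.568

Mean ȳ = (67 + 81 + 69 + 68 + 60 + 52 + 53 + 74 + 80 + 84 + 86)/11 = 70.3636
Numerator Σ_{t=1}^{10}(y_t−ȳ)(y_{t+1}−ȳ) = 803.1405
Denominator Σ(y_t−ȳ)² = 1414.5455
r_1 = 803.1405 / 1414.5455 = 0.568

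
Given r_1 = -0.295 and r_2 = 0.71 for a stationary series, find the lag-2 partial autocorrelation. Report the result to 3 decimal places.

φ_{22} = (r_2 − r_1²) / (1 − r_1²)
r_1² = (-0.295)² = 0.087025
Numerator = 0.71 − 0.0870 = 0.6230; denominator = 1 − 0.0870 = 0.9130
φ_{22} = 0.6230 / 0.9130 = 0.682

0.682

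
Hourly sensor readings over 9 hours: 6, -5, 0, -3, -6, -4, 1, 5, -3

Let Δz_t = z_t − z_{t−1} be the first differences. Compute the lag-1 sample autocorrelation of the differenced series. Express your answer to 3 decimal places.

First differences Δz: -11, 5, -3, -3, 2, 5, 4, -8
Mean of differences = -1.1250
Numerator Σ(Δz_t−Δz̄)(Δz_{t+1}−Δz̄) = -59.0156
Denominator Σ(Δz_t−Δz̄)² = 262.8750
r_1(Δz) = -59.0156 / 262.8750 = -0.225

-0.225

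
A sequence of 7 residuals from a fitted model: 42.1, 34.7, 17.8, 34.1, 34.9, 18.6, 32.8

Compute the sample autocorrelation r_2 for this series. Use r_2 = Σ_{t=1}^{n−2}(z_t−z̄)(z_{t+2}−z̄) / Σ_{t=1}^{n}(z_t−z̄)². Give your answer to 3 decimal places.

Mean z̄ = (42.1 + 34.7 + 17.8 + 34.1 + 34.9 + 18.6 + 32.8)/7 = 30.7143
Deviations from mean: 11.3857, 3.9857, -12.9143, 3.3857, 4.1857, -12.1143, 2.0857
Σ(z_t−z̄)(z_{t+2}−z̄) = (-147.0384) + (13.4945) + (-54.0555) + (-41.0155) + (8.7302) = -219.8847
Denominator Σ(z_t−z̄)² = 492.3886
r_2 = -219.8847 / 492.3886 = -0.447

-0.447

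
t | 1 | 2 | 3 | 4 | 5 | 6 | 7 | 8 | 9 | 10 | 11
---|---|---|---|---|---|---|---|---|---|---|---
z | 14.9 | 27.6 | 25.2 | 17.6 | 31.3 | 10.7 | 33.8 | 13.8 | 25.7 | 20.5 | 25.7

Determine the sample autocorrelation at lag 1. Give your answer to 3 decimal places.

-0.817

Mean z̄ = (14.9 + 27.6 + 25.2 + 17.6 + 31.3 + 10.7 + 33.8 + 13.8 + 25.7 + 20.5 + 25.7)/11 = 22.4364
Numerator Σ_{t=1}^{10}(z_t−z̄)(z_{t+1}−z̄) = -457.2386
Denominator Σ(z_t−z̄)² = 559.5655
r_1 = -457.2386 / 559.5655 = -0.817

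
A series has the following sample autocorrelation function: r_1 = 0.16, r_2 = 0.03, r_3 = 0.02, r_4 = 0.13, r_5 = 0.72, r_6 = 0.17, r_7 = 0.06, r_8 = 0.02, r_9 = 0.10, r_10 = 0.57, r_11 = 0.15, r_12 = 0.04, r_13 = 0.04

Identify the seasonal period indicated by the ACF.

The largest autocorrelation is r_5 = 0.72, with a weaker echo at lag 10 (0.57); the remaining lags stay at or below 0.17.
The dominant spike at lag 5 indicates a seasonal period of 5.

5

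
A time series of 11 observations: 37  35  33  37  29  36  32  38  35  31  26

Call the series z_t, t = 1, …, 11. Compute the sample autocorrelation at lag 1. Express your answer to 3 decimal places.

Mean z̄ = (37 + 35 + 33 + 37 + 29 + 36 + 32 + 38 + 35 + 31 + 26)/11 = 33.5455
Numerator Σ_{t=1}^{10}(z_t−z̄)(z_{t+1}−z̄) = -13.2066
Denominator Σ(z_t−z̄)² = 140.7273
r_1 = -13.2066 / 140.7273 = -0.094

-0.094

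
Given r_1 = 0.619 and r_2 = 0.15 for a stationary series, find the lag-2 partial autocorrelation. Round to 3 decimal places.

φ_{22} = (r_2 − r_1²) / (1 − r_1²)
r_1² = (0.619)² = 0.383161
Numerator = 0.15 − 0.3832 = -0.2332; denominator = 1 − 0.3832 = 0.6168
φ_{22} = -0.2332 / 0.6168 = -0.378

-0.378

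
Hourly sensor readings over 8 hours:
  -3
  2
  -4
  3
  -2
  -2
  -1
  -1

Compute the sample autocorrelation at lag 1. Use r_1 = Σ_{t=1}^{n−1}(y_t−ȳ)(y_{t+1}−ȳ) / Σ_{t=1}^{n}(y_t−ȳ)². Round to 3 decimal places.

-0.750

Mean ȳ = (-3 + 2 − 4 + 3 − 2 − 2 − 1 − 1)/8 = -1.0000
Σ(y_t−ȳ)(y_{t+1}−ȳ) = (-6.0000) + (-9.0000) + (-12.0000) + (-4.0000) + (1.0000) + (0.0000) + (0.0000) = -30.0000
Denominator Σ(y_t−ȳ)² = 40.0000
r_1 = -30.0000 / 40.0000 = -0.750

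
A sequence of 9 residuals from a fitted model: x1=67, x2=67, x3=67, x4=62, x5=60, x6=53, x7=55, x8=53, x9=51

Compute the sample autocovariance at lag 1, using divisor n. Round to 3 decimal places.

27.003

Mean x̄ = (67 + 67 + 67 + 62 + 60 + 53 + 55 + 53 + 51)/9 = 59.4444
Σ_{t=1}^{8}(x_t−x̄)(x_{t+1}−x̄) = 243.0247
γ_1 = 243.0247 / 9 = 27.003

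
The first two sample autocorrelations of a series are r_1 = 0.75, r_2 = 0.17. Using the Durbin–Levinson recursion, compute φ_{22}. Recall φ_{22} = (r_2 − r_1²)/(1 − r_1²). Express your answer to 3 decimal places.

φ_{22} = (r_2 − r_1²) / (1 − r_1²)
r_1² = (0.75)² = 0.5625
Numerator = 0.17 − 0.5625 = -0.3925; denominator = 1 − 0.5625 = 0.4375
φ_{22} = -0.3925 / 0.4375 = -0.897

-0.897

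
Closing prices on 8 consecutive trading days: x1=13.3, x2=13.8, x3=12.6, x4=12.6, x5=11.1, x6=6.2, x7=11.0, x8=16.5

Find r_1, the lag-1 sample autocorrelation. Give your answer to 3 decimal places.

0.170

Mean x̄ = (13.3 + 13.8 + 12.6 + 12.6 + 11.1 + 6.2 + 11.0 + 16.5)/8 = 12.1375
Numerator Σ_{t=1}^{7}(x_t−x̄)(x_{t+1}−x̄) = 10.3873
Denominator Σ(x_t−x̄)² = 61.1988
r_1 = 10.3873 / 61.1988 = 0.170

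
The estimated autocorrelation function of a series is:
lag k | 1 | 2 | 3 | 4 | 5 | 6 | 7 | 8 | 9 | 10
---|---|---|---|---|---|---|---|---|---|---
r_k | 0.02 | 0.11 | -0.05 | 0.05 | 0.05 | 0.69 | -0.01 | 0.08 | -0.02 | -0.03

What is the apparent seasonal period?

6

The largest autocorrelation is r_6 = 0.69; the remaining lags stay at or below 0.11.
The dominant spike at lag 6 indicates a seasonal period of 6.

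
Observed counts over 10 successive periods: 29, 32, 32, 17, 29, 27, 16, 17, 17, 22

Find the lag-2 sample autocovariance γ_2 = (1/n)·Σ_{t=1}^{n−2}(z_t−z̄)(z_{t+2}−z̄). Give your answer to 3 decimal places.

Mean z̄ = (29 + 32 + 32 + 17 + 29 + 27 + 16 + 17 + 17 + 22)/10 = 23.8000
Σ_{t=1}^{8}(z_t−z̄)(z_{t+2}−z̄) = 10.7200
γ_2 = 10.7200 / 10 = 1.072

1.072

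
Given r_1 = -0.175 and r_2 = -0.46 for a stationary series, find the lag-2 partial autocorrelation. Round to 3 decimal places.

φ_{22} = (r_2 − r_1²) / (1 − r_1²)
r_1² = (-0.175)² = 0.030625
Numerator = -0.46 − 0.0306 = -0.4906; denominator = 1 − 0.0306 = 0.9694
φ_{22} = -0.4906 / 0.9694 = -0.506

-0.506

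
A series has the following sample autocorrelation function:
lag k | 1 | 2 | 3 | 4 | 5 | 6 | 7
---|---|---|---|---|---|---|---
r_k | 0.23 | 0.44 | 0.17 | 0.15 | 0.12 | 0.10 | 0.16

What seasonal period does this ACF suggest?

The largest autocorrelation is r_2 = 0.44; the remaining lags stay at or below 0.23.
The dominant spike at lag 2 indicates a seasonal period of 2.

2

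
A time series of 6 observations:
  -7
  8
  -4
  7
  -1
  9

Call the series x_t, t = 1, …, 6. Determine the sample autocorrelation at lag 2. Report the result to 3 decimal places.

Mean x̄ = (-7 + 8 − 4 + 7 − 1 + 9)/6 = 2.0000
Numerator Σ_{t=1}^{4}(x_t−x̄)(x_{t+2}−x̄) = 137.0000
Denominator Σ(x_t−x̄)² = 236.0000
r_2 = 137.0000 / 236.0000 = 0.581

0.581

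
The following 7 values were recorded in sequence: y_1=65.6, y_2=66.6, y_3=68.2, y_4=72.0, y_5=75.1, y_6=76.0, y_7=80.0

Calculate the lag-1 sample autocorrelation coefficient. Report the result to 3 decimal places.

Mean ȳ = (65.6 + 66.6 + 68.2 + 72.0 + 75.1 + 76.0 + 80.0)/7 = 71.9286
Deviations from mean: -6.3286, -5.3286, -3.7286, 0.0714, 3.1714, 4.0714, 8.0714
Numerator Σ_{t=1}^{6}(y_t−ȳ)(y_{t+1}−ȳ) = 99.3249
Denominator Σ(y_t−ȳ)² = 174.1343
r_1 = 99.3249 / 174.1343 = 0.570

0.570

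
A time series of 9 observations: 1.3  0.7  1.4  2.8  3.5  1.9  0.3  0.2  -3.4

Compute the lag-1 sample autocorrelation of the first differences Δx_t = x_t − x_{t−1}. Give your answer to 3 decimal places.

0.154

First differences Δx: -0.6, 0.7, 1.4, 0.7, -1.6, -1.6, -0.1, -3.6
Mean of differences = -0.5875
Numerator Σ(Δx_t−Δx̄)(Δx_{t+1}−Δx̄) = 2.8611
Denominator Σ(Δx_t−Δx̄)² = 18.6288
r_1(Δx) = 2.8611 / 18.6288 = 0.154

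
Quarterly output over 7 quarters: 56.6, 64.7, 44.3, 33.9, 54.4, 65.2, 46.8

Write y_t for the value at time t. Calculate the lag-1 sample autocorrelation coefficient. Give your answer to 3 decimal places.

Mean ȳ = (56.6 + 64.7 + 44.3 + 33.9 + 54.4 + 65.2 + 46.8)/7 = 52.2714
Σ(y_t−ȳ)(y_{t+1}−ȳ) = (53.7980) + (-99.0735) + (146.4465) + (-39.1049) + (27.5194) + (-70.7378) = 18.8478
Denominator Σ(y_t−ȳ)² = 775.8743
r_1 = 18.8478 / 775.8743 = 0.024

0.024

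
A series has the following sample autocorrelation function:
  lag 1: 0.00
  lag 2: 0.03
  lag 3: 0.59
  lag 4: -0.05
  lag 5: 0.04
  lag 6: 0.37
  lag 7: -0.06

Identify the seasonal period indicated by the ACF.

The largest autocorrelation is r_3 = 0.59, with a weaker echo at lag 6 (0.37); the remaining lags stay at or below 0.04.
The dominant spike at lag 3 indicates a seasonal period of 3.

3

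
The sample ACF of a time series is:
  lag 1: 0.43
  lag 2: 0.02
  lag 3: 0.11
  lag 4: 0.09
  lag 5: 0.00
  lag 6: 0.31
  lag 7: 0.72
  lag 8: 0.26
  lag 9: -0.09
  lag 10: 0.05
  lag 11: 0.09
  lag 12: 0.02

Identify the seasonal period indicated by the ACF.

The largest autocorrelation is r_7 = 0.72; the remaining lags stay at or below 0.43. The elevated value at lag 1 (0.43), dropping to 0.02 at lag 2, reflects decaying short-term dependence rather than seasonality.
The dominant spike at lag 7 indicates a seasonal period of 7.

7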